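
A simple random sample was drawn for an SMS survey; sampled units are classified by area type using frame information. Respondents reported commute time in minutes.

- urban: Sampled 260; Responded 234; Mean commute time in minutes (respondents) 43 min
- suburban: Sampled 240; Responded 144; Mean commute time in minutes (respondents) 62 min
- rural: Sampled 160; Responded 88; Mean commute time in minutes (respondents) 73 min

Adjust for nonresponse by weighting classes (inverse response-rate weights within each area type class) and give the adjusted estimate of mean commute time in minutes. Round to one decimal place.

57.2

Response rates by class: urban 234/260 = 90%, suburban 144/240 = 60%, rural 88/160 = 55%.
Weighting each respondent by the inverse class response rate inflates each class back to its sampled size, so the class weight is n_sampled:
  urban: 260 × 43 = 11,180
  suburban: 240 × 62 = 14,880
  rural: 160 × 73 = 11,680
Adjusted estimate = 37,740 / 660 = 57.1818 → 57.2.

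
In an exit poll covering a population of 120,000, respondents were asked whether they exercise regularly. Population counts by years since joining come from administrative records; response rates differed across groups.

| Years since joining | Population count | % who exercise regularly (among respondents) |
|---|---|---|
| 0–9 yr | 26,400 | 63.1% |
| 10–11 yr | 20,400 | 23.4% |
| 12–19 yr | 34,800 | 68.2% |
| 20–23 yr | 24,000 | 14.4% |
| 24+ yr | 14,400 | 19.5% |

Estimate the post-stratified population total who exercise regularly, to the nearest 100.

51,400

Estimated count per cell = population count × respondent percentage:
  0–9 yr: 26,400 × 63.1% = 16658.4
  10–11 yr: 20,400 × 23.4% = 4773.6
  12–19 yr: 34,800 × 68.2% = 23733.6
  20–23 yr: 24,000 × 14.4% = 3456
  24+ yr: 14,400 × 19.5% = 2808
Estimated total = 51429.6 → 51,400.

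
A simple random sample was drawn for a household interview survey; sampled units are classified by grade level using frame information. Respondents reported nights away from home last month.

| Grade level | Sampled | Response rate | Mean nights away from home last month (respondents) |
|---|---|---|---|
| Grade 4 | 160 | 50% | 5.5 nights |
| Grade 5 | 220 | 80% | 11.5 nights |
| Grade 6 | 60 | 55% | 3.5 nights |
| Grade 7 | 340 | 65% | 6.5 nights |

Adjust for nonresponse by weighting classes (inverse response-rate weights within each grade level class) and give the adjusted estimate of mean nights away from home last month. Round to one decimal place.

Inverse-response-rate weighting restores each class to its sampled count, so class totals weight by n_sampled:
  Grade 4: 160 × 5.5 = 880
  Grade 5: 220 × 11.5 = 2530
  Grade 6: 60 × 3.5 = 210
  Grade 7: 340 × 6.5 = 2210
Adjusted estimate = 5830 / 780 = 7.47436 → 7.5.

7.5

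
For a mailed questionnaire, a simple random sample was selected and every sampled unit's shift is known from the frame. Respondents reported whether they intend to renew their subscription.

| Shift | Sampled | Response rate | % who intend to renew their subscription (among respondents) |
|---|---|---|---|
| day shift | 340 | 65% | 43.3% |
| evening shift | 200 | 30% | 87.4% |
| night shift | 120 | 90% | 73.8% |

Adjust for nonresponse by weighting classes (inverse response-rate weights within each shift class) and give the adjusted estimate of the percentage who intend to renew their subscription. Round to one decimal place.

62.2%

Inverse-response-rate weighting restores each class to its sampled count, so class totals weight by n_sampled:
  day shift: 340 × 43.3 = 14722
  evening shift: 200 × 87.4 = 17,480
  night shift: 120 × 73.8 = 8856
Adjusted estimate = 41,058 / 660 = 62.2091 → 62.2%.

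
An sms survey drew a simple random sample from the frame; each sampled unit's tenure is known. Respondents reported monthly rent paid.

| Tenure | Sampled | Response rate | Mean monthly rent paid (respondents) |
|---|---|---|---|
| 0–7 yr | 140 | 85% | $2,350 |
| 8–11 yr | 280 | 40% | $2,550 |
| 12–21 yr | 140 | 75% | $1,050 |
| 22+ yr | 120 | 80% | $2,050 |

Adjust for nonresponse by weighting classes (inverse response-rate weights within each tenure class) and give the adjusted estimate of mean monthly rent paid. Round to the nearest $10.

$2,110

Weighting each respondent by the inverse class response rate inflates each class back to its sampled size, so the class weight is n_sampled:
  0–7 yr: 140 × 2350 = 329,000
  8–11 yr: 280 × 2550 = 714,000
  12–21 yr: 140 × 1050 = 147,000
  22+ yr: 120 × 2050 = 246,000
Adjusted estimate = 1,436,000 / 680 = 2111.76 → $2,110.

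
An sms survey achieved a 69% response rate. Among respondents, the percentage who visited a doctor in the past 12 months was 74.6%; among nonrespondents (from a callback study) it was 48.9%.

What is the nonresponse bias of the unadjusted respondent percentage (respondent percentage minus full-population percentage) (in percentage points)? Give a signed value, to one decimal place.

Nonresponse fraction = 1 − 0.69 = 0.31.
Bias = (nonresponse fraction) × (respondent percentage − nonrespondent percentage)
     = 0.31 × (74.6 − 48.9) = 0.31 × 25.7 = 7.967.

+8.0 percentage points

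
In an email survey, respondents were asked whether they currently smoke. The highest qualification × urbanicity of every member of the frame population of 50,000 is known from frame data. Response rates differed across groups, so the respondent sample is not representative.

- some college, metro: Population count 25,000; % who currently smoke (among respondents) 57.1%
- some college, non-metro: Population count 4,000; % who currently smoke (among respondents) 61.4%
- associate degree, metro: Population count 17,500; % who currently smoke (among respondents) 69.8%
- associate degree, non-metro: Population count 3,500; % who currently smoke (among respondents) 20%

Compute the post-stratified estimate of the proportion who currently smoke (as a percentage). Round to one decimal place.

Reweight to the known highest qualification × urbanicity distribution:
  some college, metro: (25,000/50,000) × 57.1 = 28.55
  some college, non-metro: (4,000/50,000) × 61.4 = 4.912
  associate degree, metro: (17,500/50,000) × 69.8 = 24.43
  associate degree, non-metro: (3,500/50,000) × 20 = 1.4
Post-stratified estimate = 59.292 → 59.3%.

59.3%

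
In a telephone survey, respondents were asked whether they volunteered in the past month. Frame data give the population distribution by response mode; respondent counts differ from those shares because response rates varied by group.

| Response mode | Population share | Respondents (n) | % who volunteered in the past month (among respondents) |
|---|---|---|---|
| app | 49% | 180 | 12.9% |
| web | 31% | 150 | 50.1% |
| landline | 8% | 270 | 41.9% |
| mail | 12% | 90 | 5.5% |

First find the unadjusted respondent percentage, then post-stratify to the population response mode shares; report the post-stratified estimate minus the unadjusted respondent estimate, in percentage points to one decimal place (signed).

-5.5 percentage points

Without adjustment, the pooled respondent share is:
  (180/690)×12.9 + (150/690)×50.1 + (270/690)×41.9 + (90/690)×5.5 = 31.3696%
Reweighting by population response mode shares:
  0.49×12.9 + 0.31×50.1 + 0.08×41.9 + 0.12×5.5 = 25.864%
Difference = 25.864 − 31.3696 = -5.5056 pp.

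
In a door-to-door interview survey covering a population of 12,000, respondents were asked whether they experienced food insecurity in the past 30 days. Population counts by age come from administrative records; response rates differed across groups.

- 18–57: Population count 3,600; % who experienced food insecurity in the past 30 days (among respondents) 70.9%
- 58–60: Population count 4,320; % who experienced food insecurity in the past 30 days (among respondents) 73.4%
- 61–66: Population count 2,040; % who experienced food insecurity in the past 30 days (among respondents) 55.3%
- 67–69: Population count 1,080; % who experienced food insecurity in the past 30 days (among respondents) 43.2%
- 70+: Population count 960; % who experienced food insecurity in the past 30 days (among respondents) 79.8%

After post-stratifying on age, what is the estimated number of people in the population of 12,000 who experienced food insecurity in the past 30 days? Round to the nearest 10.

8,080

Estimated count per cell = population count × respondent percentage:
  18–57: 3,600 × 70.9% = 2552.4
  58–60: 4,320 × 73.4% = 3170.88
  61–66: 2,040 × 55.3% = 1128.12
  67–69: 1,080 × 43.2% = 466.56
  70+: 960 × 79.8% = 766.08
Estimated total = 8084.04 → 8,080.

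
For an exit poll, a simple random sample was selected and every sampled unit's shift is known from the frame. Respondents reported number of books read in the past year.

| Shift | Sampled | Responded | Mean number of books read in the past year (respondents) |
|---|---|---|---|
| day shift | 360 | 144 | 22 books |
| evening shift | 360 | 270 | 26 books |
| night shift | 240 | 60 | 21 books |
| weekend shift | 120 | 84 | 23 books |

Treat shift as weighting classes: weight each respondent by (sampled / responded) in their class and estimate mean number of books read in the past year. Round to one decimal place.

23.2

Response rates by class: day shift 144/360 = 40%, evening shift 270/360 = 75%, night shift 60/240 = 25%, weekend shift 84/120 = 70%.
With weight = n_sampled/n_responded per class, the weighted class total is n_sampled:
  day shift: 360 × 22 = 7920
  evening shift: 360 × 26 = 9360
  night shift: 240 × 21 = 5040
  weekend shift: 120 × 23 = 2760
Adjusted estimate = 25,080 / 1,080 = 23.2222 → 23.2.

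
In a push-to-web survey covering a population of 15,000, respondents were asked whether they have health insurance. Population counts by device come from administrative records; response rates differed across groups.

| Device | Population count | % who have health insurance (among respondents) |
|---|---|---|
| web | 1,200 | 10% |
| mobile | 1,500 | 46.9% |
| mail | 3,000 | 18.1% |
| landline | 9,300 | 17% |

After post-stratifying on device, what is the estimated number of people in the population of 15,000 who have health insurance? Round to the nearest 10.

2,950

Apply each group's respondent rate to its population count:
  web: 1,200 × 10% = 120
  mobile: 1,500 × 46.9% = 703.5
  mail: 3,000 × 18.1% = 543
  landline: 9,300 × 17% = 1581
Estimated total = 2947.5 → 2,950.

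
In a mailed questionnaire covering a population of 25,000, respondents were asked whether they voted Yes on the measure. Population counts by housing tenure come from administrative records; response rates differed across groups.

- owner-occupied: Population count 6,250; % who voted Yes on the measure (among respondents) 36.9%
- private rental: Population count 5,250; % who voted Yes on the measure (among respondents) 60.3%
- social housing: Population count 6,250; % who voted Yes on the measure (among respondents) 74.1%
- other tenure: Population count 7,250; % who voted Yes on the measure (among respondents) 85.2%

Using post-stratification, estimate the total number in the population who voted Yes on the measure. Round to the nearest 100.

16,300

Estimated count per cell = population count × respondent percentage:
  owner-occupied: 6,250 × 36.9% = 2306.25
  private rental: 5,250 × 60.3% = 3165.75
  social housing: 6,250 × 74.1% = 4631.25
  other tenure: 7,250 × 85.2% = 6177
Estimated total = 16280.2 → 16,300.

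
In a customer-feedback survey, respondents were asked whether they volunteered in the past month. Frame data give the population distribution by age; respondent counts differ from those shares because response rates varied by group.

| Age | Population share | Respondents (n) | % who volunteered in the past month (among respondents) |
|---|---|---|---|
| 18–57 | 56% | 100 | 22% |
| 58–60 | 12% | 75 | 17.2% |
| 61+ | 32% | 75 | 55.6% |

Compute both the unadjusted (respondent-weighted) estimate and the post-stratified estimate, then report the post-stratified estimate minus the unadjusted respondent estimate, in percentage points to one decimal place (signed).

+1.5 percentage points

Unadjusted (pooled respondent) estimate weights by respondent counts:
  (100/250)×22 + (75/250)×17.2 + (75/250)×55.6 = 30.64%
Post-stratified estimate weights by population shares:
  0.56×22 + 0.12×17.2 + 0.32×55.6 = 32.176%
Difference = 32.176 − 30.64 = 1.536 pp.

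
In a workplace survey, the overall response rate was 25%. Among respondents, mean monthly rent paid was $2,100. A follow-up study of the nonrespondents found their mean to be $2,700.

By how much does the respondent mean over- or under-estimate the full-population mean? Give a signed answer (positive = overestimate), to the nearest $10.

-$450

Nonresponse fraction = 1 − 0.25 = 0.75.
Bias = (nonresponse fraction) × (respondent mean − nonrespondent mean)
     = 0.75 × (2100 − 2700) = 0.75 × -600 = -450.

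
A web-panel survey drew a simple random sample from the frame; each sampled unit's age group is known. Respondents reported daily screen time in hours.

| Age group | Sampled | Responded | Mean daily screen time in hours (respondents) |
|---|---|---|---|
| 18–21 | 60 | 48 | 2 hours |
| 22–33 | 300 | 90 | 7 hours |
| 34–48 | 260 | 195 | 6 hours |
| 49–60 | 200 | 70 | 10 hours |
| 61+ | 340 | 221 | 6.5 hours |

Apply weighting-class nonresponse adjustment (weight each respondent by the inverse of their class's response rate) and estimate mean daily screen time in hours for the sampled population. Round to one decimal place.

Response rates by class: 18–21 48/60 = 80%, 22–33 90/300 = 30%, 34–48 195/260 = 75%, 49–60 70/200 = 35%, 61+ 221/340 = 65%.
With weight = n_sampled/n_responded per class, the weighted class total is n_sampled:
  18–21: 60 × 2 = 120
  22–33: 300 × 7 = 2100
  34–48: 260 × 6 = 1560
  49–60: 200 × 10 = 2000
  61+: 340 × 6.5 = 2210
Adjusted estimate = 7990 / 1,160 = 6.88793 → 6.9.

6.9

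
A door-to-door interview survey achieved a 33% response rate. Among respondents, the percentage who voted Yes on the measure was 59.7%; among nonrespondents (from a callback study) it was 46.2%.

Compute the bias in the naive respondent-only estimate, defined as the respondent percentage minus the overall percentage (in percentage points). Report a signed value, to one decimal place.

+9.0 percentage points

Nonresponse fraction = 1 − 0.33 = 0.67.
Bias = (nonresponse fraction) × (respondent percentage − nonrespondent percentage)
     = 0.67 × (59.7 − 46.2) = 0.67 × 13.5 = 9.045.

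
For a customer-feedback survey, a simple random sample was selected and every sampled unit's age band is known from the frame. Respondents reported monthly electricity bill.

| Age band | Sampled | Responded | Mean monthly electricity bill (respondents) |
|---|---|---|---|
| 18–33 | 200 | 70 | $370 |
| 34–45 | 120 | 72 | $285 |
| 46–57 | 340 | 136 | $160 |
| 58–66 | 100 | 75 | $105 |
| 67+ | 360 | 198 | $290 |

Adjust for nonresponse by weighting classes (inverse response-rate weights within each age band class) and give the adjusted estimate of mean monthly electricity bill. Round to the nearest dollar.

Class response rates: 18–33 70/200 = 35%, 34–45 72/120 = 60%, 46–57 136/340 = 40%, 58–66 75/100 = 75%, 67+ 198/360 = 55%.
Each respondent's weight = sampled/responded in their class; summing within a class gives n_sampled, so:
  18–33: 200 × 370 = 74,000
  34–45: 120 × 285 = 34,200
  46–57: 340 × 160 = 54,400
  58–66: 100 × 105 = 10,500
  67+: 360 × 290 = 104,400
Adjusted estimate = 277,500 / 1,120 = 247.768 → $248.

$248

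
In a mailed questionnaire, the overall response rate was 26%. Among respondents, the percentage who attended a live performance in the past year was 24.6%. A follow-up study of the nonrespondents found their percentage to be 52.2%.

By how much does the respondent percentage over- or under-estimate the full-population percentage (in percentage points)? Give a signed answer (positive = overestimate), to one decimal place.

Nonresponse fraction = 1 − 0.26 = 0.74.
Bias = (nonresponse fraction) × (respondent percentage − nonrespondent percentage)
     = 0.74 × (24.6 − 52.2) = 0.74 × -27.6 = -20.424.

-20.4 percentage points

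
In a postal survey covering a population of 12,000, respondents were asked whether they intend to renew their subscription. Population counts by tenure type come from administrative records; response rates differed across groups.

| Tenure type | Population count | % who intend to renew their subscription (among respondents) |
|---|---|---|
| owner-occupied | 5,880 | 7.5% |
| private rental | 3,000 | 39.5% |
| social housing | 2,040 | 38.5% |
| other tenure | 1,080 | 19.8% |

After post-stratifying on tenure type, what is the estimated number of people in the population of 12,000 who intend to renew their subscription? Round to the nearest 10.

2,630

Each cell contributes its population count × the respondent rate:
  owner-occupied: 5,880 × 7.5% = 441
  private rental: 3,000 × 39.5% = 1185
  social housing: 2,040 × 38.5% = 785.4
  other tenure: 1,080 × 19.8% = 213.84
Estimated total = 2625.24 → 2,630.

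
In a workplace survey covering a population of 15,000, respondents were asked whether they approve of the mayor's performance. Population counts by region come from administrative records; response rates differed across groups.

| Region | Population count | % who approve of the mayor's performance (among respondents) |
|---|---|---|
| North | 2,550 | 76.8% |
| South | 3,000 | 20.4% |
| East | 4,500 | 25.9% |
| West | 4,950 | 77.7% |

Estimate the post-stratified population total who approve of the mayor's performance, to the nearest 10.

Estimated count per cell = population count × respondent percentage:
  North: 2,550 × 76.8% = 1958.4
  South: 3,000 × 20.4% = 612
  East: 4,500 × 25.9% = 1165.5
  West: 4,950 × 77.7% = 3846.15
Estimated total = 7582.05 → 7,580.

7,580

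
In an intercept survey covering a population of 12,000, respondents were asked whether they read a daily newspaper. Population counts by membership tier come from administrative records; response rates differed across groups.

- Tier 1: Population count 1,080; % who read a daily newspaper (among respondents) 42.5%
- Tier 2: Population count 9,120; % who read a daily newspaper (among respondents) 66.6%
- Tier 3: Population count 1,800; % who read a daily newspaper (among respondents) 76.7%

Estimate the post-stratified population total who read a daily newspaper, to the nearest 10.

Apply each group's respondent rate to its population count:
  Tier 1: 1,080 × 42.5% = 459
  Tier 2: 9,120 × 66.6% = 6073.92
  Tier 3: 1,800 × 76.7% = 1380.6
Estimated total = 7913.52 → 7,910.

7,910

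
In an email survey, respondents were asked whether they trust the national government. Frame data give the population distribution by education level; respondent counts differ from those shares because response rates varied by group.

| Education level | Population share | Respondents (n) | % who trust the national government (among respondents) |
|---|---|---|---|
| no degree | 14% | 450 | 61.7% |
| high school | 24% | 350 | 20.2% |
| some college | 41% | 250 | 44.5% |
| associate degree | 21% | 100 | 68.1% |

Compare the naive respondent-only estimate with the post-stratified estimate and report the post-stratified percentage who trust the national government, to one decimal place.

Naive respondent-only estimate (weights = respondent counts):
  (450/1150)×61.7 + (350/1150)×20.2 + (250/1150)×44.5 + (100/1150)×68.1 = 45.887%
Post-stratifying to population shares instead:
  0.14×61.7 + 0.24×20.2 + 0.41×44.5 + 0.21×68.1 = 46.032%

46.0%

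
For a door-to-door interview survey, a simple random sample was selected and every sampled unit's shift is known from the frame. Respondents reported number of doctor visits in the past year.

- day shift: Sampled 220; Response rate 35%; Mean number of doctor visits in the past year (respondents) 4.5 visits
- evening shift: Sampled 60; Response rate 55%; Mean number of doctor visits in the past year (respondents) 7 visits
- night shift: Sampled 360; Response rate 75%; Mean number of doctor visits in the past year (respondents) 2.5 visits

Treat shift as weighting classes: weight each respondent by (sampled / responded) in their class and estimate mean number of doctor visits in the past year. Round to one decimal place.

Inverse-response-rate weighting restores each class to its sampled count, so class totals weight by n_sampled:
  day shift: 220 × 4.5 = 990
  evening shift: 60 × 7 = 420
  night shift: 360 × 2.5 = 900
Adjusted estimate = 2310 / 640 = 3.60938 → 3.6.

3.6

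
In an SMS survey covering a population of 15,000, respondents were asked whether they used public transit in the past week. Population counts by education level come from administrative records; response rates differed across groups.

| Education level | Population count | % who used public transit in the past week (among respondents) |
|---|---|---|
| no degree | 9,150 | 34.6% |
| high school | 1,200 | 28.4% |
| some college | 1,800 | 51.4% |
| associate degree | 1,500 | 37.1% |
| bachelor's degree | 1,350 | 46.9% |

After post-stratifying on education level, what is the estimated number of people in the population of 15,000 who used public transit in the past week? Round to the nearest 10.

Estimated count per cell = population count × respondent percentage:
  no degree: 9,150 × 34.6% = 3165.9
  high school: 1,200 × 28.4% = 340.8
  some college: 1,800 × 51.4% = 925.2
  associate degree: 1,500 × 37.1% = 556.5
  bachelor's degree: 1,350 × 46.9% = 633.15
Estimated total = 5621.55 → 5,620.

5,620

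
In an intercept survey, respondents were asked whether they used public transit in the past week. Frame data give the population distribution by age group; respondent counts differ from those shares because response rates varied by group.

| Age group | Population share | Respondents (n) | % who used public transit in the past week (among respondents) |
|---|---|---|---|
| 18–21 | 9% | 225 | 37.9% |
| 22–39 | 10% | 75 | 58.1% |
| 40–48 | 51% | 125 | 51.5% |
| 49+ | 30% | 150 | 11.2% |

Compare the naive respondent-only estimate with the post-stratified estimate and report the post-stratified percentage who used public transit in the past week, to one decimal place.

38.8%

Without adjustment, the pooled respondent share is:
  (225/575)×37.9 + (75/575)×58.1 + (125/575)×51.5 + (150/575)×11.2 = 36.5261%
Reweighting by population age group shares:
  0.09×37.9 + 0.1×58.1 + 0.51×51.5 + 0.3×11.2 = 38.846%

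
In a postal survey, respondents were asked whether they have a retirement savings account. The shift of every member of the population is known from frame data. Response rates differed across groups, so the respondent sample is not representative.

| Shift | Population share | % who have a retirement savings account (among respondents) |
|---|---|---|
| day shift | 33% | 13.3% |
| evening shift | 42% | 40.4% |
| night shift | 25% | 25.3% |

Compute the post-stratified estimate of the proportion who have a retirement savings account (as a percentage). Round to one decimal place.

27.7%

Reweight to the known shift distribution:
  day shift: 0.33 × 13.3 = 4.389
  evening shift: 0.42 × 40.4 = 16.968
  night shift: 0.25 × 25.3 = 6.325
Post-stratified estimate = 27.682 → 27.7%.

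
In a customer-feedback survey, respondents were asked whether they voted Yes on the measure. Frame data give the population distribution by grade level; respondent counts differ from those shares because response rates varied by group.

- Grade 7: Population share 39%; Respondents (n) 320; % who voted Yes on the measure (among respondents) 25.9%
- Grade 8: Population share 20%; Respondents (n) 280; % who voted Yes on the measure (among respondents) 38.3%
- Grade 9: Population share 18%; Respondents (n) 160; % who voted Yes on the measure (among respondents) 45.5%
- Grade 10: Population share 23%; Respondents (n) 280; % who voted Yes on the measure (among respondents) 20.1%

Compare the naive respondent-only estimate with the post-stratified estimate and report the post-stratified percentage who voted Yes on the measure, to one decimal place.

30.6%

Naive respondent-only estimate (weights = respondent counts):
  (320/1040)×25.9 + (280/1040)×38.3 + (160/1040)×45.5 + (280/1040)×20.1 = 30.6923%
Post-stratified estimate weights by population shares:
  0.39×25.9 + 0.2×38.3 + 0.18×45.5 + 0.23×20.1 = 30.574%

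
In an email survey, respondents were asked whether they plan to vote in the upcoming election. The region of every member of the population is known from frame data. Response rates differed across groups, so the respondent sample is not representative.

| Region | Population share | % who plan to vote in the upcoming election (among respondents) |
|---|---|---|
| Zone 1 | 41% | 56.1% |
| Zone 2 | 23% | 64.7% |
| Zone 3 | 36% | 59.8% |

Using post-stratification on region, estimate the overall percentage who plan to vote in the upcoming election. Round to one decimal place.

Each cell contributes population-share × respondent value:
  Zone 1: 0.41 × 56.1 = 23.001
  Zone 2: 0.23 × 64.7 = 14.881
  Zone 3: 0.36 × 59.8 = 21.528
Post-stratified estimate = 59.41 → 59.4%.

59.4%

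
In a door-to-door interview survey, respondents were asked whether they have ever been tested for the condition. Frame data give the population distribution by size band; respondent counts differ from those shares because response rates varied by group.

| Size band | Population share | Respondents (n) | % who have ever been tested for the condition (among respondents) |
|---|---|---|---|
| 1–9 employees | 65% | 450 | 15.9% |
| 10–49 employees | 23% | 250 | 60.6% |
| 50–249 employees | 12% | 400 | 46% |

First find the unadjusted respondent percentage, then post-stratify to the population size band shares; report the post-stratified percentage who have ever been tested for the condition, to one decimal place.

Without adjustment, the pooled respondent share is:
  (450/1100)×15.9 + (250/1100)×60.6 + (400/1100)×46 = 37.0045%
Post-stratified estimate weights by population shares:
  0.65×15.9 + 0.23×60.6 + 0.12×46 = 29.793%

29.8%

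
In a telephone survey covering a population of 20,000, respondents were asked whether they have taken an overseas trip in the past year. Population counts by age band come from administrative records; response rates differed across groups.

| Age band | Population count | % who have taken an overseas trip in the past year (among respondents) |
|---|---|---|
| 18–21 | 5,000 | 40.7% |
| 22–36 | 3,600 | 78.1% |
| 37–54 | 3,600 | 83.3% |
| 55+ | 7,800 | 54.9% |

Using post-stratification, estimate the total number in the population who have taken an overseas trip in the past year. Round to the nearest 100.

Each cell contributes its population count × the respondent rate:
  18–21: 5,000 × 40.7% = 2035
  22–36: 3,600 × 78.1% = 2811.6
  37–54: 3,600 × 83.3% = 2998.8
  55+: 7,800 × 54.9% = 4282.2
Estimated total = 12127.6 → 12,100.

12,100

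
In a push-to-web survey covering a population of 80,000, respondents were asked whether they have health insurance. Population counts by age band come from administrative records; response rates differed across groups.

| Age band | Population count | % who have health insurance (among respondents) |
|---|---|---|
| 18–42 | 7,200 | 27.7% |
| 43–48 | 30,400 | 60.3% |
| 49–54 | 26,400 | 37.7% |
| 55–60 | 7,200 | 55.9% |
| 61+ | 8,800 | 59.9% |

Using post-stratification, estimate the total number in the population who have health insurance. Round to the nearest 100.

39,600

Estimated count per cell = population count × respondent percentage:
  18–42: 7,200 × 27.7% = 1994.4
  43–48: 30,400 × 60.3% = 18331.2
  49–54: 26,400 × 37.7% = 9952.8
  55–60: 7,200 × 55.9% = 4024.8
  61+: 8,800 × 59.9% = 5271.2
Estimated total = 39574.4 → 39,600.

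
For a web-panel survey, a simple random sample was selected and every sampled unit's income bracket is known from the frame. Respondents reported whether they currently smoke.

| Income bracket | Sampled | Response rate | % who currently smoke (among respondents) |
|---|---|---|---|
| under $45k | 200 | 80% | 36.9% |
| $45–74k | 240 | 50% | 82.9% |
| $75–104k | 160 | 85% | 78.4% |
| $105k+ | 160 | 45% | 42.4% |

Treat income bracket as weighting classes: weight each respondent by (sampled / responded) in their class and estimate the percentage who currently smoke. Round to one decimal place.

Weighting each respondent by the inverse class response rate inflates each class back to its sampled size, so the class weight is n_sampled:
  under $45k: 200 × 36.9 = 7380
  $45–74k: 240 × 82.9 = 19,896
  $75–104k: 160 × 78.4 = 12,544
  $105k+: 160 × 42.4 = 6784
Adjusted estimate = 46,604 / 760 = 61.3211 → 61.3%.

61.3%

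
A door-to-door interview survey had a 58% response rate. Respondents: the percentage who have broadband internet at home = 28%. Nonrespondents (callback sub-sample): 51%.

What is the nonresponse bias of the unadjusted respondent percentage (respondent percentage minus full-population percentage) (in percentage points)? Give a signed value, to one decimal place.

Nonresponse fraction = 1 − 0.58 = 0.42.
Bias = (nonresponse fraction) × (respondent percentage − nonrespondent percentage)
     = 0.42 × (28 − 51) = 0.42 × -23 = -9.66.

-9.7 percentage points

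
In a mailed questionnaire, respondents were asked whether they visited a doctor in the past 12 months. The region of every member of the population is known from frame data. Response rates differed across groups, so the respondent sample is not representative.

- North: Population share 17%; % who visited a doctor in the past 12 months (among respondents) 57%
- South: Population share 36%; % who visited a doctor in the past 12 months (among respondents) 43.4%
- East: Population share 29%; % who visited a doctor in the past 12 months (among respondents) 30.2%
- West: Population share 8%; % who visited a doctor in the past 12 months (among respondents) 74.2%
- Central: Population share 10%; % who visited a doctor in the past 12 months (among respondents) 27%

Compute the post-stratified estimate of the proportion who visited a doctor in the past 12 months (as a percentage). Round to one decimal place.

Each cell contributes population-share × respondent value:
  North: 0.17 × 57 = 9.69
  South: 0.36 × 43.4 = 15.624
  East: 0.29 × 30.2 = 8.758
  West: 0.08 × 74.2 = 5.936
  Central: 0.1 × 27 = 2.7
Post-stratified estimate = 42.708 → 42.7%.

42.7%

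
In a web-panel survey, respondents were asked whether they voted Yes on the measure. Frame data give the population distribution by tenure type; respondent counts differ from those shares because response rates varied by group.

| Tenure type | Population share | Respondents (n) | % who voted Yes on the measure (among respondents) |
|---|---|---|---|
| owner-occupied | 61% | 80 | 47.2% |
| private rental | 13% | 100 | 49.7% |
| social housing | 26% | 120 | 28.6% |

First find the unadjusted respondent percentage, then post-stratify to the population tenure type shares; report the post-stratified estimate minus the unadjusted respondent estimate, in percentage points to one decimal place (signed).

+2.1 percentage points

Without adjustment, the pooled respondent share is:
  (80/300)×47.2 + (100/300)×49.7 + (120/300)×28.6 = 40.5933%
Post-stratifying to population shares instead:
  0.61×47.2 + 0.13×49.7 + 0.26×28.6 = 42.689%
Difference = 42.689 − 40.5933 = 2.0957 pp.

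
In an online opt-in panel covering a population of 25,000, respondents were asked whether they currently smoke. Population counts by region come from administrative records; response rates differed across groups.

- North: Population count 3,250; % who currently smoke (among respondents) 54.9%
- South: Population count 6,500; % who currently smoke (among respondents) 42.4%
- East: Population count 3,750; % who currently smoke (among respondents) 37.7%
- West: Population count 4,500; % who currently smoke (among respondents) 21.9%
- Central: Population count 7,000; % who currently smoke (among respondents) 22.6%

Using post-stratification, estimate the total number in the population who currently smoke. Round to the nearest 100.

Each cell contributes its population count × the respondent rate:
  North: 3,250 × 54.9% = 1784.25
  South: 6,500 × 42.4% = 2756
  East: 3,750 × 37.7% = 1413.75
  West: 4,500 × 21.9% = 985.5
  Central: 7,000 × 22.6% = 1582
Estimated total = 8521.5 → 8,500.

8,500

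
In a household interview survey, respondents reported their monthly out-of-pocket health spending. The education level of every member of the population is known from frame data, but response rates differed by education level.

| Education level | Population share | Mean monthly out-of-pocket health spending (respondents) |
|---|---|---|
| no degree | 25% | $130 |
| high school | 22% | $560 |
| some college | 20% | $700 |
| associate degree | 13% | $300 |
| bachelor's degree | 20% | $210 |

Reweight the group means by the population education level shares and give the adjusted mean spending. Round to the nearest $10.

$380

Weight each group's respondent value by its population share:
  no degree: 0.25 × 130 = 32.5
  high school: 0.22 × 560 = 123.2
  some college: 0.2 × 700 = 140
  associate degree: 0.13 × 300 = 39
  bachelor's degree: 0.2 × 210 = 42
Post-stratified estimate = 376.7 → $380.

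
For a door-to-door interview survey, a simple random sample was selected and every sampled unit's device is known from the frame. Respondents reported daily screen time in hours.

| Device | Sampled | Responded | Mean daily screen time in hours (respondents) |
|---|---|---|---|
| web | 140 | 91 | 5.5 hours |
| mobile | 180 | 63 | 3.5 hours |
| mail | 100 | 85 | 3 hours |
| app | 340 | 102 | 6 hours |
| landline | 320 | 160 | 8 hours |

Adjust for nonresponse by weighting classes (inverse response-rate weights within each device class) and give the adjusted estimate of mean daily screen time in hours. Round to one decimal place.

Response rates by class: web 91/140 = 65%, mobile 63/180 = 35%, mail 85/100 = 85%, app 102/340 = 30%, landline 160/320 = 50%.
Inverse-response-rate weighting restores each class to its sampled count, so class totals weight by n_sampled:
  web: 140 × 5.5 = 770
  mobile: 180 × 3.5 = 630
  mail: 100 × 3 = 300
  app: 340 × 6 = 2040
  landline: 320 × 8 = 2560
Adjusted estimate = 6300 / 1,080 = 5.83333 → 5.8.

5.8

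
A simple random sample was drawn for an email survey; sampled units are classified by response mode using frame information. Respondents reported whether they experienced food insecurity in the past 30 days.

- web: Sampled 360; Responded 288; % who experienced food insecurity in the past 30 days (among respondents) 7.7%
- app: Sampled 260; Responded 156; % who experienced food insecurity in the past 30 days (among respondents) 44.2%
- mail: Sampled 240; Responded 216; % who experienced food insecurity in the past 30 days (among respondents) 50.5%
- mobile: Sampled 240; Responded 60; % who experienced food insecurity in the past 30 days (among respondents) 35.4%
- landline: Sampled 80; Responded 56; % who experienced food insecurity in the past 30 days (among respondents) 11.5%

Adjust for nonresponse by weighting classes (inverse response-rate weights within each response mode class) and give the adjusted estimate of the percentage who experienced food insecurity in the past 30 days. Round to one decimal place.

Class response rates: web 288/360 = 80%, app 156/260 = 60%, mail 216/240 = 90%, mobile 60/240 = 25%, landline 56/80 = 70%.
Each respondent's weight = sampled/responded in their class; summing within a class gives n_sampled, so:
  web: 360 × 7.7 = 2772
  app: 260 × 44.2 = 11,492
  mail: 240 × 50.5 = 12,120
  mobile: 240 × 35.4 = 8496
  landline: 80 × 11.5 = 920
Adjusted estimate = 35,800 / 1,180 = 30.339 → 30.3%.

30.3%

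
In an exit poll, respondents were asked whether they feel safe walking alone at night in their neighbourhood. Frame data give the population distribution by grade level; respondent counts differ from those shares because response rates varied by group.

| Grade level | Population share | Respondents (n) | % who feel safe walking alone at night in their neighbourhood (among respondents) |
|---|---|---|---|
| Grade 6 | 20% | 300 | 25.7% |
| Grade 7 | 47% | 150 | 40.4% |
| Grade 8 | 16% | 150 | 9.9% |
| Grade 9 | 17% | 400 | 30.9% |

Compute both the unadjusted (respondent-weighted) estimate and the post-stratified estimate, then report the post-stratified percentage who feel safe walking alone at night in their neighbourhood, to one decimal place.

31.0%

Naive respondent-only estimate (weights = respondent counts):
  (300/1000)×25.7 + (150/1000)×40.4 + (150/1000)×9.9 + (400/1000)×30.9 = 27.615%
Post-stratified estimate weights by population shares:
  0.2×25.7 + 0.47×40.4 + 0.16×9.9 + 0.17×30.9 = 30.965%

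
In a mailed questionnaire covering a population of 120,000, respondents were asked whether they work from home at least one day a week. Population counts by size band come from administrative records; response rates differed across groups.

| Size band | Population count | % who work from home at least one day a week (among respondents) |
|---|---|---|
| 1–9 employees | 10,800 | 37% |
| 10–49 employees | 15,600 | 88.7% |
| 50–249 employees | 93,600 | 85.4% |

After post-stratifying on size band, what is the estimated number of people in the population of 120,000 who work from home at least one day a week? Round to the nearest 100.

Each cell contributes its population count × the respondent rate:
  1–9 employees: 10,800 × 37% = 3996
  10–49 employees: 15,600 × 88.7% = 13837.2
  50–249 employees: 93,600 × 85.4% = 79934.4
Estimated total = 97767.6 → 97,800.

97,800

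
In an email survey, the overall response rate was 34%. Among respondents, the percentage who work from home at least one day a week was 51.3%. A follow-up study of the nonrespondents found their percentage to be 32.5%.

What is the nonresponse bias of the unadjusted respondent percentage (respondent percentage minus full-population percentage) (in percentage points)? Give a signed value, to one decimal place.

Nonresponse fraction = 1 − 0.34 = 0.66.
Bias = (nonresponse fraction) × (respondent percentage − nonrespondent percentage)
     = 0.66 × (51.3 − 32.5) = 0.66 × 18.8 = 12.408.

+12.4 percentage points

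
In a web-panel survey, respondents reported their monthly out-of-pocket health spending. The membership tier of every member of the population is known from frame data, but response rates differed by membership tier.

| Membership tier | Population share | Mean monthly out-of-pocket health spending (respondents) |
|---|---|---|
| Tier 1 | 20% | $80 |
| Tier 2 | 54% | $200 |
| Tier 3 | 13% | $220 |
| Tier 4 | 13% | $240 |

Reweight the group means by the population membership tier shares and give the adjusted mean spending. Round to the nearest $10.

$180

Post-stratification weights by population share, not respondent share:
  Tier 1: 0.2 × 80 = 16
  Tier 2: 0.54 × 200 = 108
  Tier 3: 0.13 × 220 = 28.6
  Tier 4: 0.13 × 240 = 31.2
Post-stratified estimate = 183.8 → $180.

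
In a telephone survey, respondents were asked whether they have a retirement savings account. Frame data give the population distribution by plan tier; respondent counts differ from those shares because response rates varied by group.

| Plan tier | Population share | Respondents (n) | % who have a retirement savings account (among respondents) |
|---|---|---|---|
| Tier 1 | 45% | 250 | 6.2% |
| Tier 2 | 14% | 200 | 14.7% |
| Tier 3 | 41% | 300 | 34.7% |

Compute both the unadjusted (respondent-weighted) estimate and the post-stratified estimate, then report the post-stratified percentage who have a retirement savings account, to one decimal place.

Without adjustment, the pooled respondent share is:
  (250/750)×6.2 + (200/750)×14.7 + (300/750)×34.7 = 19.8667%
Post-stratified estimate weights by population shares:
  0.45×6.2 + 0.14×14.7 + 0.41×34.7 = 19.075%

19.1%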